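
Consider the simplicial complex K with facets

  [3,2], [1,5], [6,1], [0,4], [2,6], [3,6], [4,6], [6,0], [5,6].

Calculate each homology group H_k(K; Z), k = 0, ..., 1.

H_0 = Z,  H_1 = Z^3.

K has 7 vertices, 9 edges.
rank ∂_0 = 0, rank ∂_1 = 6 ⇒ b_0 = 7 − 0 − 6 = 1; all invariant factors of ∂_1 are 1 so no torsion. So H_0 ≅ Z.
rank ∂_1 = 6, rank ∂_2 = 0 ⇒ b_1 = 9 − 6 − 0 = 3. So H_1 ≅ Z^3.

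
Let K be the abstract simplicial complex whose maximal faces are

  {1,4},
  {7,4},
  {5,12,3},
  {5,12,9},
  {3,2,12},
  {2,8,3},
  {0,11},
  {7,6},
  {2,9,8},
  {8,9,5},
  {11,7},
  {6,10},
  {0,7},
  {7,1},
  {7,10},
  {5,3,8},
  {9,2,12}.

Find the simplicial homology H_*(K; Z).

Take the total order 0 < 1 < 2 < 3 < 4 < 5 < 6 < 7 < 8 < 9 < 10 < 11 < 12 on the vertex set. Then K (dimension 2) consists of the simplices:

  0-simplices (13): [0], [1], [2], [3], [4], [5], [6], [7], [8], [9], [10], [11], [12]
  1-simplices (21): [0,7], [0,11], [1,4], [1,7], [2,3], [2,8], [2,9], [2,12], [3,5], [3,8], [3,12], [4,7], [5,8], [5,9], [5,12], [6,7], [6,10], [7,10], [7,11], [8,9], [9,12]
  2-simplices (8): [2,3,8], [2,3,12], [2,8,9], [2,9,12], [3,5,8], [3,5,12], [5,8,9], [5,9,12]

Hence C_0 ≅ Z^13, C_1 ≅ Z^21, C_2 ≅ Z^8.

∂_1: C_1 → C_0 is given by ∂[p,q] = [q] − [p].
The 13×21 boundary matrix has rank 11 and Smith normal form diag(1,1,1,1,1,1,1,1,1,1,1).

Boundary ∂_2: C_2 → C_1 acts by ∂[p,q,r] = [q,r] − [p,r] + [p,q]. For instance
  ∂[2,3,8] = [3,8] − [2,8] + [2,3],
  ∂[3,5,12] = [5,12] − [3,12] + [3,5].
This gives a 21×8 integer matrix of rank 7; reducing to Smith normal form yields diagonal entries (1,1,1,1,1,1,1).

Now H_k = ker ∂_k / im ∂_{k+1}, so:

  H_0: rank C_0 − rank ∂_1 = 13 − 11 = 2, and the invariant factors of ∂_1 are all 1, so H_0 ≅ Z^2.
  H_1: rank ker ∂_1 − rank ∂_2 = (21 − 11) − 7 = 3, and the invariant factors of ∂_2 are all 1, so H_1 ≅ Z^3.
  H_2: rank ker ∂_2 − rank ∂_3 = (8 − 7) − 0 = 1, and there is no ∂_3, so H_2 ≅ Z.

H_0 = Z^2,  H_1 = Z^3,  H_2 = Z.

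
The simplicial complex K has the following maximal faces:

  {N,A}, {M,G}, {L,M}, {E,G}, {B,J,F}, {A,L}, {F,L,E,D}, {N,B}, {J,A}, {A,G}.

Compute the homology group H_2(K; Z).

H_2 ≅ 0.

We work with the vertex ordering A < B < D < E < F < G < J < L < M < N. The simplices of K, each written with vertices in increasing order, are:

  0-simplices (10): A, B, D, E, F, G, J, L, M, N
  1-simplices (17): AG, AJ, AL, AN, BF, BJ, BN, DE, DF, DL, EF, EG, EL, FJ, FL, GM, LM
  2-simplices (5): BFJ, DEF, DEL, DFL, EFL
  3-simplices (1): DEFL

Hence C_0 ≅ Z^10, C_1 ≅ Z^17, C_2 ≅ Z^5, C_3 ≅ Z^1.

∂_1: C_1 → C_0 maps an edge to its endpoints' difference, ∂[p,q] = q − p.
This gives a 10×17 integer matrix of rank 9; reducing to Smith normal form yields diagonal entries (1,1,1,1,1,1,1,1,1).

Boundary ∂_2: C_2 → C_1 sends each 2-simplex [p,q,r] to [q,r] − [p,r] + [p,q]. For instance
  ∂EFL = FL − EL + EF,
  ∂DFL = FL − DL + DF.
The 17×5 boundary matrix has rank 4 and Smith normal form diag(1,1,1,1).

Boundary ∂_3: C_3 → C_2 sends each 3-simplex σ to the alternating sum Σ_i (−1)^i (σ with its i-th vertex removed). For instance
  ∂DEFL = EFL − DFL + DEL − DEF.
The 5×1 boundary matrix has rank 1 and Smith normal form diag(1).

From H_k ≅ ker(∂_k) / im(∂_{k+1}) we obtain:

  H_2: rank ker ∂_2 − rank ∂_3 = (5 − 4) − 1 = 0, and the invariant factors of ∂_3 are all 1, so H_2 = 0.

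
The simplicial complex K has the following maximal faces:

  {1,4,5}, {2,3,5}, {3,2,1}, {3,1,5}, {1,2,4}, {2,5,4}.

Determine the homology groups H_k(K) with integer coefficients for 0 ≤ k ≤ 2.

Fix the vertex order 1 < 2 < 3 < 4 < 5 and write every simplex with vertices in increasing order. Then dim K = 2 and the simplices of K are:

  0-simplices (5): [1], [2], [3], [4], [5]
  1-simplices (9): [1,2], [1,3], [1,4], [1,5], [2,3], [2,4], [2,5], [3,5], [4,5]
  2-simplices (6): [1,2,3], [1,2,4], [1,3,5], [1,4,5], [2,3,5], [2,4,5]

giving chain groups C_0 ≅ Z^5, C_1 ≅ Z^9, C_2 ≅ Z^6.

Boundary ∂_1: C_1 → C_0 sends each edge [p,q] (with p < q) to q − p.
The 5×9 boundary matrix has rank 4 and Smith normal form diag(1,1,1,1).

∂_2: C_2 → C_1 acts by ∂[p,q,r] = [q,r] − [p,r] + [p,q]. For instance
  ∂[2,4,5] = [4,5] − [2,5] + [2,4],
  ∂[1,4,5] = [4,5] − [1,5] + [1,4].
This gives a 9×6 integer matrix of rank 5; reducing to Smith normal form yields diagonal entries (1,1,1,1,1).

Now H_k = ker ∂_k / im ∂_{k+1}, so:

  H_0: rank C_0 − rank ∂_1 = 5 − 4 = 1, and the invariant factors of ∂_1 are all 1, so H_0 ≅ Z.
  H_1: rank ker ∂_1 − rank ∂_2 = (9 − 4) − 5 = 0, and the invariant factors of ∂_2 are all 1, so H_1 ≅ 0.
  H_2: rank ker ∂_2 − rank ∂_3 = (6 − 5) − 0 = 1, and there is no ∂_3, so H_2 ≅ Z.

As a check, the Euler characteristic is 5 − 9 + 6 = 2, which agrees with 1 − 0 + 1 = 2.

H_0 = Z,  H_1 = 0,  H_2 = Z.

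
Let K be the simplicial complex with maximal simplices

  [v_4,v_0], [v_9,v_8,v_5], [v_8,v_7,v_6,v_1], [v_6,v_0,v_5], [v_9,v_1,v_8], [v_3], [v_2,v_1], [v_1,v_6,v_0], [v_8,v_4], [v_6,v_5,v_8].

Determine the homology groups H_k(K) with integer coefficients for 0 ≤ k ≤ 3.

Take the total order v_0 < v_1 < v_2 < v_3 < v_4 < v_5 < v_6 < v_7 < v_8 < v_9 on the vertex set. Then K (dimension 3) consists of the simplices:

  0-simplices (10): [v_0], [v_1], [v_2], [v_3], [v_4], [v_5], [v_6], [v_7], [v_8], [v_9]
  1-simplices (17): (17 of them)
  2-simplices (9): [v_0,v_1,v_6], [v_0,v_5,v_6], [v_1,v_6,v_7], [v_1,v_6,v_8], [v_1,v_7,v_8], [v_1,v_8,v_9], [v_5,v_6,v_8], [v_5,v_8,v_9], [v_6,v_7,v_8]
  3-simplices (1): [v_1,v_6,v_7,v_8]

giving chain groups C_0 ≅ Z^10, C_1 ≅ Z^17, C_2 ≅ Z^9, C_3 ≅ Z^1.

The boundary map ∂_1: C_1 → C_0 is given by ∂[p,q] = [q] − [p].
As a 10×17 matrix over Z this has rank 8, with invariant factors (1,1,1,1,1,1,1,1).

The boundary map ∂_2: C_2 → C_1 maps a triangle to the signed sum of its edges. For instance
  ∂[v_1,v_6,v_7] = [v_6,v_7] − [v_1,v_7] + [v_1,v_6],
  ∂[v_1,v_8,v_9] = [v_8,v_9] − [v_1,v_9] + [v_1,v_8].
The 17×9 boundary matrix has rank 8 and Smith normal form diag(1,1,1,1,1,1,1,1).

∂_3: C_3 → C_2 sends each 3-simplex σ to the alternating sum Σ_i (−1)^i (σ with its i-th vertex removed). For instance
  ∂[v_1,v_6,v_7,v_8] = [v_6,v_7,v_8] − [v_1,v_7,v_8] + [v_1,v_6,v_8] − [v_1,v_6,v_7].
This gives a 9×1 integer matrix of rank 1; reducing to Smith normal form yields diagonal entries (1).

From H_k ≅ ker(∂_k) / im(∂_{k+1}) we obtain:

  H_0: rank C_0 − rank ∂_1 = 10 − 8 = 2, and the invariant factors of ∂_1 are all 1, so H_0 = Z^2.
  H_1: rank ker ∂_1 − rank ∂_2 = (17 − 8) − 8 = 1, and the invariant factors of ∂_2 are all 1, so H_1 = Z.
  H_2: rank ker ∂_2 − rank ∂_3 = (9 − 8) − 1 = 0, and the invariant factors of ∂_3 are all 1, so H_2 = 0.
  H_3: rank ker ∂_3 − rank ∂_4 = (1 − 1) − 0 = 0, and there is no ∂_4, so H_3 = 0.

H_0 ≅ Z^2,  H_1 ≅ Z,  H_2 = 0,  H_3 = 0.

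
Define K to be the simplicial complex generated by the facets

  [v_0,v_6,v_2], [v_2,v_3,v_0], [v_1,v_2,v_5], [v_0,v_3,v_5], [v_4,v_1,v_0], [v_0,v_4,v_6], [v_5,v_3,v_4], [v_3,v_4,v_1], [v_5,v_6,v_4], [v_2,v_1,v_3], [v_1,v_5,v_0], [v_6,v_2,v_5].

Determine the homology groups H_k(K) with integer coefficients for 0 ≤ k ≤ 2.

We work with the vertex ordering v_0 < v_1 < v_2 < v_3 < v_4 < v_5 < v_6. The simplices of K, each written with vertices in increasing order, are:

  0-simplices (7): [v_0], [v_1], [v_2], [v_3], [v_4], [v_5], [v_6]
  1-simplices (18): (18 of them)
  2-simplices (12): (12 of them)

Hence C_0 ≅ Z^7, C_1 ≅ Z^18, C_2 ≅ Z^12.

∂_1: C_1 → C_0 sends each edge [p,q] (with p < q) to q − p. For instance
  ∂[v_2,v_3] = [v_3] − [v_2].
As a 7×18 matrix over Z this has rank 6, with invariant factors (1,1,1,1,1,1).

Boundary ∂_2: C_2 → C_1 acts by ∂[p,q,r] = [q,r] − [p,r] + [p,q]. For instance
  ∂[v_0,v_1,v_5] = [v_1,v_5] − [v_0,v_5] + [v_0,v_1],
  ∂[v_0,v_2,v_3] = [v_2,v_3] − [v_0,v_3] + [v_0,v_2].
This gives a 18×12 integer matrix of rank 12; reducing to Smith normal form yields diagonal entries (1,1,1,1,1,1,1,1,1,1,1,2).

Computing H_k = (kernel of ∂_k) / (image of ∂_{k+1}):

  H_0: rank C_0 − rank ∂_1 = 7 − 6 = 1, and the invariant factors of ∂_1 are all 1, so H_0 = Z.
  H_1: rank ker ∂_1 − rank ∂_2 = (18 − 6) − 12 = 0, and ∂_2 has invariant factor 2 > 1, so H_1 = Z/2.
  H_2: rank ker ∂_2 − rank ∂_3 = (12 − 12) − 0 = 0, and there is no ∂_3, so H_2 = 0.

H_0 ≅ Z,  H_1 ≅ Z/2,  H_2 = 0.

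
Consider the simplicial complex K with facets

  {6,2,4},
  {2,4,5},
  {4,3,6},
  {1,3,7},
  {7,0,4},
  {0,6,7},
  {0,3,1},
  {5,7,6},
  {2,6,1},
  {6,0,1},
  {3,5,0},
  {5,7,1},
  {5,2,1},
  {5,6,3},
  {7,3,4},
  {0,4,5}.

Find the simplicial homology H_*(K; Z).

We work with the vertex ordering 0 < 1 < 2 < 3 < 4 < 5 < 6 < 7. The simplices of K, each written with vertices in increasing order, are:

  0-simplices (8): [0], [1], [2], [3], [4], [5], [6], [7]
  1-simplices (24): (24 of them)
  2-simplices (16): [0,1,3], [0,1,6], [0,3,5], [0,4,5], [0,4,7], [0,6,7], [1,2,5], [1,2,6], [1,3,7], [1,5,7], [2,4,5], [2,4,6], [3,4,6], [3,4,7], [3,5,6], [5,6,7]

giving chain groups C_0 ≅ Z^8, C_1 ≅ Z^24, C_2 ≅ Z^16.

∂_1: C_1 → C_0 is given by ∂[p,q] = [q] − [p].
The resulting 8×24 matrix has rank 7, and its Smith normal form has invariant factors (1,1,1,1,1,1,1).

Boundary ∂_2: C_2 → C_1 acts by ∂[p,q,r] = [q,r] − [p,r] + [p,q]. For instance
  ∂[1,5,7] = [5,7] − [1,7] + [1,5],
  ∂[2,4,5] = [4,5] − [2,5] + [2,4].
The 24×16 boundary matrix has rank 15 and Smith normal form diag(1,1,1,1,1,1,1,1,1,1,1,1,1,1,1).

Computing H_k = (kernel of ∂_k) / (image of ∂_{k+1}):

  H_0: rank C_0 − rank ∂_1 = 8 − 7 = 1, and the invariant factors of ∂_1 are all 1, so H_0 ≅ Z.
  H_1: rank ker ∂_1 − rank ∂_2 = (24 − 7) − 15 = 2, and the invariant factors of ∂_2 are all 1, so H_1 ≅ Z^2.
  H_2: rank ker ∂_2 − rank ∂_3 = (16 − 15) − 0 = 1, and there is no ∂_3, so H_2 ≅ Z.

(K is a triangulation of the torus T^2.)

H_0 = Z,  H_1 = Z^2,  H_2 = Z.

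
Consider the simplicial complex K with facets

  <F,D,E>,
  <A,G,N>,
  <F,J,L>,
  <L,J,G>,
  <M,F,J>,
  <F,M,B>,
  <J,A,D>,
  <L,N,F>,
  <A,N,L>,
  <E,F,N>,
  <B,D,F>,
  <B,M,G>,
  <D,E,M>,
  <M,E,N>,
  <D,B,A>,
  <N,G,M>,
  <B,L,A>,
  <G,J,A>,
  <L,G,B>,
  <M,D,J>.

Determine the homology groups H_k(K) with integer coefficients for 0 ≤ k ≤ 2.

H_0 = Z,  H_1 = Z ⊕ Z/2,  H_2 = 0.

Order the vertices as A < B < D < E < F < G < J < L < M < N. Listing each simplex with vertices in this order, K has dimension 2 with simplices:

  0-simplices (10): A, B, D, E, F, G, J, L, M, N
  1-simplices (30): AB, AD, AG, AJ, AL, AN, BD, BF, BG, BL, BM, DE, DF, DJ, DM, EF, EM, EN, FJ, FL, FM, FN, GJ, GL, GM, GN, JL, JM, LN, MN
  2-simplices (20): ABD, ABL, ADJ, AGJ, AGN, ALN, BDF, BFM, BGL, BGM, DEF, DEM, DJM, EFN, EMN, FJL, FJM, FLN, GJL, GMN

Hence C_0 ≅ Z^10, C_1 ≅ Z^30, C_2 ≅ Z^20.

Boundary ∂_1: C_1 → C_0 is given by ∂[p,q] = [q] − [p]. For instance
  ∂DJ = J − D.
The 10×30 boundary matrix has rank 9 and Smith normal form diag(1,1,1,1,1,1,1,1,1).

∂_2: C_2 → C_1 acts by ∂[p,q,r] = [q,r] − [p,r] + [p,q]. For instance
  ∂DEM = EM − DM + DE,
  ∂EMN = MN − EN + EM.
The 30×20 boundary matrix has rank 20 and Smith normal form diag(1,1,1,1,1,1,1,1,1,1,1,1,1,1,1,1,1,1,1,2).

From H_k ≅ ker(∂_k) / im(∂_{k+1}) we obtain:

  H_0: rank C_0 − rank ∂_1 = 10 − 9 = 1, and the invariant factors of ∂_1 are all 1, so H_0 ≅ Z.
  H_1: rank ker ∂_1 − rank ∂_2 = (30 − 9) − 20 = 1, and ∂_2 has invariant factor 2 > 1, so H_1 ≅ Z ⊕ Z/2.
  H_2: rank ker ∂_2 − rank ∂_3 = (20 − 20) − 0 = 0, and there is no ∂_3, so H_2 ≅ 0.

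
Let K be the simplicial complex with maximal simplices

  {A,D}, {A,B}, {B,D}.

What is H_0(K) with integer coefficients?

Fix the vertex order A < B < D and write every simplex with vertices in increasing order. Then dim K = 1 and the simplices of K are:

  0-simplices (3): A, B, D
  1-simplices (3): AB, AD, BD

Hence C_0 ≅ Z^3, C_1 ≅ Z^3.

The boundary map ∂_1: C_1 → C_0 is given by ∂[p,q] = [q] − [p]. For instance
  ∂BD = D − B.
As a 3×3 matrix over Z this has rank 2, with invariant factors (1,1).

Now H_k = ker ∂_k / im ∂_{k+1}, so:

  H_0: rank C_0 − rank ∂_1 = 3 − 2 = 1, and the invariant factors of ∂_1 are all 1, so H_0 ≅ Z.

H_0 ≅ Z.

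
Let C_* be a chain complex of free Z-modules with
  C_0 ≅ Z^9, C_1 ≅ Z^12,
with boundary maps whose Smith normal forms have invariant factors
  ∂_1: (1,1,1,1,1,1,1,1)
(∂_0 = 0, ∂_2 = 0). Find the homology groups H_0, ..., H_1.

H_0 = Z,  H_1 = Z^4.

H_0: b_0 = 9 − 0 − 8 = 1; torsion from ∂_1 factors > 1: none. So H_0 = Z.
H_1: b_1 = 12 − 8 − 0 = 4; torsion from ∂_2 factors > 1: none. So H_1 = Z^4.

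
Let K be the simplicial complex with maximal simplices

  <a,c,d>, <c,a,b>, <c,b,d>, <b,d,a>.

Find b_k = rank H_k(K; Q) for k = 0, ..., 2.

We work with the vertex ordering a < b < c < d. The simplices of K, each written with vertices in increasing order, are:

  0-simplices (4): a, b, c, d
  1-simplices (6): ab, ac, ad, bc, bd, cd
  2-simplices (4): abc, abd, acd, bcd

so the chain groups are C_0 ≅ Z^4, C_1 ≅ Z^6, C_2 ≅ Z^4.

Boundary ∂_1: C_1 → C_0 is given by ∂[p,q] = [q] − [p]. For instance
  ∂cd = d − c.
The 4×6 boundary matrix has rank 3 and Smith normal form diag(1,1,1).

The boundary map ∂_2: C_2 → C_1 acts by ∂[p,q,r] = [q,r] − [p,r] + [p,q]. For instance
  ∂abd = bd − ad + ab,
  ∂acd = cd − ad + ac.
The resulting 6×4 matrix has rank 3, and its Smith normal form has invariant factors (1,1,1).

Computing H_k = (kernel of ∂_k) / (image of ∂_{k+1}):

  H_0: rank C_0 − rank ∂_1 = 4 − 3 = 1, and the invariant factors of ∂_1 are all 1, so H_0 = Z.
  H_1: rank ker ∂_1 − rank ∂_2 = (6 − 3) − 3 = 0, and the invariant factors of ∂_2 are all 1, so H_1 = 0.
  H_2: rank ker ∂_2 − rank ∂_3 = (4 − 3) − 0 = 1, and there is no ∂_3, so H_2 = Z.

As a check, the Euler characteristic is 4 − 6 + 4 = 2, which agrees with 1 − 0 + 1 = 2.

Hence the Betti numbers are b_0 = 1, b_1 = 0, b_2 = 1.

b_0 = 1, b_1 = 0, b_2 = 1.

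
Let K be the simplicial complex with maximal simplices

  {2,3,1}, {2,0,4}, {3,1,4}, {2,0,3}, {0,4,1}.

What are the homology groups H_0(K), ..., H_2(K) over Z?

H_0 = Z,  H_1 = Z,  H_2 = 0.

Order the vertices as 0 < 1 < 2 < 3 < 4. Listing each simplex with vertices in this order, K has dimension 2 with simplices:

  0-simplices (5): [0], [1], [2], [3], [4]
  1-simplices (10): [0,1], [0,2], [0,3], [0,4], [1,2], [1,3], [1,4], [2,3], [2,4], [3,4]
  2-simplices (5): [0,1,4], [0,2,3], [0,2,4], [1,2,3], [1,3,4]

Hence C_0 ≅ Z^5, C_1 ≅ Z^10, C_2 ≅ Z^5.

Boundary ∂_1: C_1 → C_0 is given by ∂[p,q] = [q] − [p].
The resulting 5×10 matrix has rank 4, and its Smith normal form has invariant factors (1,1,1,1).

∂_2: C_2 → C_1 maps a triangle to the signed sum of its edges. For instance
  ∂[0,2,3] = [2,3] − [0,3] + [0,2],
  ∂[1,2,3] = [2,3] − [1,3] + [1,2].
The resulting 10×5 matrix has rank 5, and its Smith normal form has invariant factors (1,1,1,1,1).

Now H_k = ker ∂_k / im ∂_{k+1}, so:

  H_0: rank C_0 − rank ∂_1 = 5 − 4 = 1, and the invariant factors of ∂_1 are all 1, so H_0 = Z.
  H_1: rank ker ∂_1 − rank ∂_2 = (10 − 4) − 5 = 1, and the invariant factors of ∂_2 are all 1, so H_1 = Z.
  H_2: rank ker ∂_2 − rank ∂_3 = (5 − 5) − 0 = 0, and there is no ∂_3, so H_2 = 0.

(K is a triangulation of the Möbius band.)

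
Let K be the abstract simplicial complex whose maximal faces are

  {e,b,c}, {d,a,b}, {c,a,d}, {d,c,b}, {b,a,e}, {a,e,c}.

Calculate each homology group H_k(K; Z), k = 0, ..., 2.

H_0 ≅ Z,  H_1 = 0,  H_2 ≅ Z.

Order the vertices as a < b < c < d < e. Listing each simplex with vertices in this order, K has dimension 2 with simplices:

  0-simplices (5): a, b, c, d, e
  1-simplices (9): ab, ac, ad, ae, bc, bd, be, cd, ce
  2-simplices (6): abd, abe, acd, ace, bcd, bce

so the chain groups are C_0 ≅ Z^5, C_1 ≅ Z^9, C_2 ≅ Z^6.

Boundary ∂_1: C_1 → C_0 sends each edge [p,q] (with p < q) to q − p. For instance
  ∂ae = e − a.
The 5×9 boundary matrix has rank 4 and Smith normal form diag(1,1,1,1).

∂_2: C_2 → C_1 sends each 2-simplex [p,q,r] to [q,r] − [p,r] + [p,q]. For instance
  ∂ace = ce − ae + ac,
  ∂abd = bd − ad + ab.
As a 9×6 matrix over Z this has rank 5, with invariant factors (1,1,1,1,1).

Now H_k = ker ∂_k / im ∂_{k+1}, so:

  H_0: rank C_0 − rank ∂_1 = 5 − 4 = 1, and the invariant factors of ∂_1 are all 1, so H_0 = Z.
  H_1: rank ker ∂_1 − rank ∂_2 = (9 − 4) − 5 = 0, and the invariant factors of ∂_2 are all 1, so H_1 = 0.
  H_2: rank ker ∂_2 − rank ∂_3 = (6 − 5) − 0 = 1, and there is no ∂_3, so H_2 = Z.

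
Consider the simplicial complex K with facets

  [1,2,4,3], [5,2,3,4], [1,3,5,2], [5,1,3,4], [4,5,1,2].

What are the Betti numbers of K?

We work with the vertex ordering 1 < 2 < 3 < 4 < 5. The simplices of K, each written with vertices in increasing order, are:

  0-simplices (5): [1], [2], [3], [4], [5]
  1-simplices (10): [1,2], [1,3], [1,4], [1,5], [2,3], [2,4], [2,5], [3,4], [3,5], [4,5]
  2-simplices (10): [1,2,3], [1,2,4], [1,2,5], [1,3,4], [1,3,5], [1,4,5], [2,3,4], [2,3,5], [2,4,5], [3,4,5]
  3-simplices (5): [1,2,3,4], [1,2,3,5], [1,2,4,5], [1,3,4,5], [2,3,4,5]

Hence C_0 ≅ Z^5, C_1 ≅ Z^10, C_2 ≅ Z^10, C_3 ≅ Z^5.

Boundary ∂_1: C_1 → C_0 is given by ∂[p,q] = [q] − [p]. For instance
  ∂[1,2] = [2] − [1].
The 5×10 boundary matrix has rank 4 and Smith normal form diag(1,1,1,1).

The boundary map ∂_2: C_2 → C_1 acts by ∂[p,q,r] = [q,r] − [p,r] + [p,q]. For instance
  ∂[3,4,5] = [4,5] − [3,5] + [3,4],
  ∂[2,4,5] = [4,5] − [2,5] + [2,4].
This gives a 10×10 integer matrix of rank 6; reducing to Smith normal form yields diagonal entries (1,1,1,1,1,1).

The boundary map ∂_3: C_3 → C_2 sends each 3-simplex σ to the alternating sum Σ_i (−1)^i (σ with its i-th vertex removed). For instance
  ∂[2,3,4,5] = [3,4,5] − [2,4,5] + [2,3,5] − [2,3,4],
  ∂[1,3,4,5] = [3,4,5] − [1,4,5] + [1,3,5] − [1,3,4].
The resulting 10×5 matrix has rank 4, and its Smith normal form has invariant factors (1,1,1,1).

Reading off H_k = ker ∂_k / im ∂_{k+1}:

  H_0: rank C_0 − rank ∂_1 = 5 − 4 = 1, and the invariant factors of ∂_1 are all 1, so H_0 ≅ Z.
  H_1: rank ker ∂_1 − rank ∂_2 = (10 − 4) − 6 = 0, and the invariant factors of ∂_2 are all 1, so H_1 ≅ 0.
  H_2: rank ker ∂_2 − rank ∂_3 = (10 − 6) − 4 = 0, and the invariant factors of ∂_3 are all 1, so H_2 ≅ 0.
  H_3: rank ker ∂_3 − rank ∂_4 = (5 − 4) − 0 = 1, and there is no ∂_4, so H_3 ≅ Z.

As a check, the Euler characteristic is 5 − 10 + 10 − 5 = 0, which agrees with 1 − 0 + 0 − 1 = 0.
(K is a triangulation of the 3-sphere S^3.)

Hence the Betti numbers are b_0 = 1, b_1 = 0, b_2 = 0, b_3 = 1.

b_0 = 1, b_1 = 0, b_2 = 0, b_3 = 1.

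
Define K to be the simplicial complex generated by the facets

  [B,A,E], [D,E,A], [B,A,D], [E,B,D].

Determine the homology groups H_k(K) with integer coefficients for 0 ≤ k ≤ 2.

H_0 = Z,  H_1 = 0,  H_2 = Z.

Take the total order A < B < D < E on the vertex set. Then K (dimension 2) consists of the simplices:

  0-simplices (4): A, B, D, E
  1-simplices (6): AB, AD, AE, BD, BE, DE
  2-simplices (4): ABD, ABE, ADE, BDE

giving chain groups C_0 ≅ Z^4, C_1 ≅ Z^6, C_2 ≅ Z^4.

The boundary map ∂_1: C_1 → C_0 sends each edge [p,q] (with p < q) to q − p.
The 4×6 boundary matrix has rank 3 and Smith normal form diag(1,1,1).

∂_2: C_2 → C_1 sends each 2-simplex [p,q,r] to [q,r] − [p,r] + [p,q]. For instance
  ∂ABD = BD − AD + AB,
  ∂ADE = DE − AE + AD.
The resulting 6×4 matrix has rank 3, and its Smith normal form has invariant factors (1,1,1).

From H_k ≅ ker(∂_k) / im(∂_{k+1}) we obtain:

  H_0: rank C_0 − rank ∂_1 = 4 − 3 = 1, and the invariant factors of ∂_1 are all 1, so H_0 = Z.
  H_1: rank ker ∂_1 − rank ∂_2 = (6 − 3) − 3 = 0, and the invariant factors of ∂_2 are all 1, so H_1 = 0.
  H_2: rank ker ∂_2 − rank ∂_3 = (4 − 3) − 0 = 1, and there is no ∂_3, so H_2 = Z.

As a check, the Euler characteristic is 4 − 6 + 4 = 2, which agrees with 1 − 0 + 1 = 2.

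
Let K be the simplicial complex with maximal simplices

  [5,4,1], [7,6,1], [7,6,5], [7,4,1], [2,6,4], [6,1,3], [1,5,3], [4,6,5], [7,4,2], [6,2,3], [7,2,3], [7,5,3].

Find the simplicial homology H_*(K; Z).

Take the total order 1 < 2 < 3 < 4 < 5 < 6 < 7 on the vertex set. Then K (dimension 2) consists of the simplices:

  0-simplices (7): [1], [2], [3], [4], [5], [6], [7]
  1-simplices (18): [1,3], [1,4], [1,5], [1,6], [1,7], [2,3], [2,4], [2,6], [2,7], [3,5], [3,6], [3,7], [4,5], [4,6], [4,7], [5,6], [5,7], [6,7]
  2-simplices (12): [1,3,5], [1,3,6], [1,4,5], [1,4,7], [1,6,7], [2,3,6], [2,3,7], [2,4,6], [2,4,7], [3,5,7], [4,5,6], [5,6,7]

so the chain groups are C_0 ≅ Z^7, C_1 ≅ Z^18, C_2 ≅ Z^12.

∂_1: C_1 → C_0 sends each edge [p,q] (with p < q) to q − p.
The 7×18 boundary matrix has rank 6 and Smith normal form diag(1,1,1,1,1,1).

The boundary map ∂_2: C_2 → C_1 sends each 2-simplex [p,q,r] to [q,r] − [p,r] + [p,q]. For instance
  ∂[1,6,7] = [6,7] − [1,7] + [1,6],
  ∂[1,3,6] = [3,6] − [1,6] + [1,3].
The resulting 18×12 matrix has rank 12, and its Smith normal form has invariant factors (1,1,1,1,1,1,1,1,1,1,1,2).

From H_k ≅ ker(∂_k) / im(∂_{k+1}) we obtain:

  H_0: rank C_0 − rank ∂_1 = 7 − 6 = 1, and the invariant factors of ∂_1 are all 1, so H_0 ≅ Z.
  H_1: rank ker ∂_1 − rank ∂_2 = (18 − 6) − 12 = 0, and ∂_2 has invariant factor 2 > 1, so H_1 ≅ Z/2.
  H_2: rank ker ∂_2 − rank ∂_3 = (12 − 12) − 0 = 0, and there is no ∂_3, so H_2 ≅ 0.

(K is a triangulation of the real projective plane RP^2.)

H_0 = Z,  H_1 = Z/2,  H_2 = 0.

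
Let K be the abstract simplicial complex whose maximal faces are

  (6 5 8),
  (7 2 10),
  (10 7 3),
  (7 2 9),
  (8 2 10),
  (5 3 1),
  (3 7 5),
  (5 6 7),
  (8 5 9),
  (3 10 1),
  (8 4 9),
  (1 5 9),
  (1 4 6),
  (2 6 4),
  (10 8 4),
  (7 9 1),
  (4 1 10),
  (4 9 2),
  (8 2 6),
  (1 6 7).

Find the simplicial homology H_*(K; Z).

H_0 = Z,  H_1 = Z ⊕ Z/2,  H_2 = 0.

We work with the vertex ordering 1 < 2 < 3 < 4 < 5 < 6 < 7 < 8 < 9 < 10. The simplices of K, each written with vertices in increasing order, are:

  0-simplices (10): [1], [2], [3], [4], [5], [6], [7], [8], [9], [10]
  1-simplices (30): (30 of them)
  2-simplices (20): (20 of them)

giving chain groups C_0 ≅ Z^10, C_1 ≅ Z^30, C_2 ≅ Z^20.

Boundary ∂_1: C_1 → C_0 sends each edge [p,q] (with p < q) to q − p. For instance
  ∂[1,5] = [5] − [1].
The resulting 10×30 matrix has rank 9, and its Smith normal form has invariant factors (1,1,1,1,1,1,1,1,1).

Boundary ∂_2: C_2 → C_1 maps a triangle to the signed sum of its edges. For instance
  ∂[4,8,9] = [8,9] − [4,9] + [4,8],
  ∂[5,6,8] = [6,8] − [5,8] + [5,6].
The 30×20 boundary matrix has rank 20 and Smith normal form diag(1,1,1,1,1,1,1,1,1,1,1,1,1,1,1,1,1,1,1,2).

Now H_k = ker ∂_k / im ∂_{k+1}, so:

  H_0: rank C_0 − rank ∂_1 = 10 − 9 = 1, and the invariant factors of ∂_1 are all 1, so H_0 = Z.
  H_1: rank ker ∂_1 − rank ∂_2 = (30 − 9) − 20 = 1, and ∂_2 has invariant factor 2 > 1, so H_1 = Z ⊕ Z/2.
  H_2: rank ker ∂_2 − rank ∂_3 = (20 − 20) − 0 = 0, and there is no ∂_3, so H_2 = 0.

(K is a triangulation of the Klein bottle.)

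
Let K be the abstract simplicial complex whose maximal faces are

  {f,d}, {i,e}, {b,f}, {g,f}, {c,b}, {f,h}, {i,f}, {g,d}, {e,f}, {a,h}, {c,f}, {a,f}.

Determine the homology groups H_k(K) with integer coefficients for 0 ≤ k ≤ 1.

H_0 = Z,  H_1 = Z^4.

We work with the vertex ordering a < b < c < d < e < f < g < h < i. The simplices of K, each written with vertices in increasing order, are:

  0-simplices (9): a, b, c, d, e, f, g, h, i
  1-simplices (12): af, ah, bc, bf, cf, df, dg, ef, ei, fg, fh, fi

so the chain groups are C_0 ≅ Z^9, C_1 ≅ Z^12.

The boundary map ∂_1: C_1 → C_0 is given by ∂[p,q] = [q] − [p]. For instance
  ∂df = f − d.
The 9×12 boundary matrix has rank 8 and Smith normal form diag(1,1,1,1,1,1,1,1).

Now H_k = ker ∂_k / im ∂_{k+1}, so:

  H_0: rank C_0 − rank ∂_1 = 9 − 8 = 1, and the invariant factors of ∂_1 are all 1, so H_0 = Z.
  H_1: rank ker ∂_1 − rank ∂_2 = (12 − 8) − 0 = 4, and there is no ∂_2, so H_1 = Z^4.

As a check, the Euler characteristic is 9 − 12 = -3, which agrees with 1 − 4 = -3.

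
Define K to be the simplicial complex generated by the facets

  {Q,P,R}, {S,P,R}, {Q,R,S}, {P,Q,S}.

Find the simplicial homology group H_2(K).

H_2 = Z.

Order the vertices as P < Q < R < S. Listing each simplex with vertices in this order, K has dimension 2 with simplices:

  0-simplices (4): P, Q, R, S
  1-simplices (6): PQ, PR, PS, QR, QS, RS
  2-simplices (4): PQR, PQS, PRS, QRS

giving chain groups C_0 ≅ Z^4, C_1 ≅ Z^6, C_2 ≅ Z^4.

Boundary ∂_1: C_1 → C_0 sends each edge [p,q] (with p < q) to q − p. For instance
  ∂QR = R − Q.
The 4×6 boundary matrix has rank 3 and Smith normal form diag(1,1,1).

∂_2: C_2 → C_1 acts by ∂[p,q,r] = [q,r] − [p,r] + [p,q]. For instance
  ∂QRS = RS − QS + QR,
  ∂PQS = QS − PS + PQ.
This gives a 6×4 integer matrix of rank 3; reducing to Smith normal form yields diagonal entries (1,1,1).

Computing H_k = (kernel of ∂_k) / (image of ∂_{k+1}):

  H_2: rank ker ∂_2 − rank ∂_3 = (4 − 3) − 0 = 1, and there is no ∂_3, so H_2 ≅ Z.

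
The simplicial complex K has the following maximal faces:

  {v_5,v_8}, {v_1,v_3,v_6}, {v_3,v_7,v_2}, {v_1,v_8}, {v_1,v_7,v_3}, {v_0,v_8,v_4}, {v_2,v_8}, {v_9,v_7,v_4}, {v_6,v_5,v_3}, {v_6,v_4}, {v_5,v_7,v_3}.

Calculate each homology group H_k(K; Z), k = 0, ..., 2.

H_0 = Z,  H_1 = Z^4,  H_2 = 0.

Take the total order v_0 < v_1 < v_2 < v_3 < v_4 < v_5 < v_6 < v_7 < v_8 < v_9 on the vertex set. Then K (dimension 2) consists of the simplices:

  0-simplices (10): [v_0], [v_1], [v_2], [v_3], [v_4], [v_5], [v_6], [v_7], [v_8], [v_9]
  1-simplices (20): (20 of them)
  2-simplices (7): [v_0,v_4,v_8], [v_1,v_3,v_6], [v_1,v_3,v_7], [v_2,v_3,v_7], [v_3,v_5,v_6], [v_3,v_5,v_7], [v_4,v_7,v_9]

giving chain groups C_0 ≅ Z^10, C_1 ≅ Z^20, C_2 ≅ Z^7.

Boundary ∂_1: C_1 → C_0 sends each edge [p,q] (with p < q) to q − p.
The resulting 10×20 matrix has rank 9, and its Smith normal form has invariant factors (1,1,1,1,1,1,1,1,1).

The boundary map ∂_2: C_2 → C_1 acts by ∂[p,q,r] = [q,r] − [p,r] + [p,q]. For instance
  ∂[v_0,v_4,v_8] = [v_4,v_8] − [v_0,v_8] + [v_0,v_4],
  ∂[v_4,v_7,v_9] = [v_7,v_9] − [v_4,v_9] + [v_4,v_7].
This gives a 20×7 integer matrix of rank 7; reducing to Smith normal form yields diagonal entries (1,1,1,1,1,1,1).

Computing H_k = (kernel of ∂_k) / (image of ∂_{k+1}):

  H_0: rank C_0 − rank ∂_1 = 10 − 9 = 1, and the invariant factors of ∂_1 are all 1, so H_0 = Z.
  H_1: rank ker ∂_1 − rank ∂_2 = (20 − 9) − 7 = 4, and the invariant factors of ∂_2 are all 1, so H_1 = Z^4.
  H_2: rank ker ∂_2 − rank ∂_3 = (7 − 7) − 0 = 0, and there is no ∂_3, so H_2 = 0.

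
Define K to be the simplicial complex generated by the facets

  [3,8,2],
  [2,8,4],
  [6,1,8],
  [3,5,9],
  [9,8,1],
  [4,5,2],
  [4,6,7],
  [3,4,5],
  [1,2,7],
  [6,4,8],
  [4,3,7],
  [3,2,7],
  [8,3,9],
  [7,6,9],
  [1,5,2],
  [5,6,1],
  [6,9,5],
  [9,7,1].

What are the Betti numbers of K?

b_0 = 1, b_1 = 1, b_2 = 0.

Fix the vertex order 1 < 2 < 3 < 4 < 5 < 6 < 7 < 8 < 9 and write every simplex with vertices in increasing order. Then dim K = 2 and the simplices of K are:

  0-simplices (9): [1], [2], [3], [4], [5], [6], [7], [8], [9]
  1-simplices (27): (27 of them)
  2-simplices (18): [1,2,5], [1,2,7], [1,5,6], [1,6,8], [1,7,9], [1,8,9], [2,3,7], [2,3,8], [2,4,5], [2,4,8], [3,4,5], [3,4,7], [3,5,9], [3,8,9], [4,6,7], [4,6,8], [5,6,9], [6,7,9]

Hence C_0 ≅ Z^9, C_1 ≅ Z^27, C_2 ≅ Z^18.

The boundary map ∂_1: C_1 → C_0 is given by ∂[p,q] = [q] − [p].
The 9×27 boundary matrix has rank 8 and Smith normal form diag(1,1,1,1,1,1,1,1).

Boundary ∂_2: C_2 → C_1 maps a triangle to the signed sum of its edges. For instance
  ∂[4,6,7] = [6,7] − [4,7] + [4,6],
  ∂[1,8,9] = [8,9] − [1,9] + [1,8].
The 27×18 boundary matrix has rank 18 and Smith normal form diag(1,1,1,1,1,1,1,1,1,1,1,1,1,1,1,1,1,2).

Computing H_k = (kernel of ∂_k) / (image of ∂_{k+1}):

  H_0: rank C_0 − rank ∂_1 = 9 − 8 = 1, and the invariant factors of ∂_1 are all 1, so H_0 = Z.
  H_1: rank ker ∂_1 − rank ∂_2 = (27 − 8) − 18 = 1, and ∂_2 has invariant factor 2 > 1, so H_1 = Z ⊕ Z/2.
  H_2: rank ker ∂_2 − rank ∂_3 = (18 − 18) − 0 = 0, and there is no ∂_3, so H_2 = 0.

Hence the Betti numbers are b_0 = 1, b_1 = 1, b_2 = 0.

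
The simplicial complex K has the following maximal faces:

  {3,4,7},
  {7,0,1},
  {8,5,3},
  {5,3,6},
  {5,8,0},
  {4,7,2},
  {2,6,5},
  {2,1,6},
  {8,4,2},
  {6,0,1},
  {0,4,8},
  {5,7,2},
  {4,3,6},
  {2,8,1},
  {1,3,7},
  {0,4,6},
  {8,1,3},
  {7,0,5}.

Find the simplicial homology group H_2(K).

H_2 = Z.

Take the total order 0 < 1 < 2 < 3 < 4 < 5 < 6 < 7 < 8 on the vertex set. Then K (dimension 2) consists of the simplices:

  0-simplices (9): [0], [1], [2], [3], [4], [5], [6], [7], [8]
  1-simplices (27): (27 of them)
  2-simplices (18): [0,1,6], [0,1,7], [0,4,6], [0,4,8], [0,5,7], [0,5,8], [1,2,6], [1,2,8], [1,3,7], [1,3,8], [2,4,7], [2,4,8], [2,5,6], [2,5,7], [3,4,6], [3,4,7], [3,5,6], [3,5,8]

Hence C_0 ≅ Z^9, C_1 ≅ Z^27, C_2 ≅ Z^18.

The boundary map ∂_1: C_1 → C_0 maps an edge to its endpoints' difference, ∂[p,q] = q − p. For instance
  ∂[2,8] = [8] − [2].
As a 9×27 matrix over Z this has rank 8, with invariant factors (1,1,1,1,1,1,1,1).

∂_2: C_2 → C_1 sends each 2-simplex [p,q,r] to [q,r] − [p,r] + [p,q]. For instance
  ∂[1,2,6] = [2,6] − [1,6] + [1,2],
  ∂[2,5,6] = [5,6] − [2,6] + [2,5].
This gives a 27×18 integer matrix of rank 17; reducing to Smith normal form yields diagonal entries (1,1,1,1,1,1,1,1,1,1,1,1,1,1,1,1,1).

From H_k ≅ ker(∂_k) / im(∂_{k+1}) we obtain:

  H_2: rank ker ∂_2 − rank ∂_3 = (18 − 17) − 0 = 1, and there is no ∂_3, so H_2 ≅ Z.

(K is a triangulation of the torus T^2.)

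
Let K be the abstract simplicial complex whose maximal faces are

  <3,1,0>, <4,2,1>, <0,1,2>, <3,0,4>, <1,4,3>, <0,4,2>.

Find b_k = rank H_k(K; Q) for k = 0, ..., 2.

Order the vertices as 0 < 1 < 2 < 3 < 4. Listing each simplex with vertices in this order, K has dimension 2 with simplices:

  0-simplices (5): [0], [1], [2], [3], [4]
  1-simplices (9): [0,1], [0,2], [0,3], [0,4], [1,2], [1,3], [1,4], [2,4], [3,4]
  2-simplices (6): [0,1,2], [0,1,3], [0,2,4], [0,3,4], [1,2,4], [1,3,4]

Hence C_0 ≅ Z^5, C_1 ≅ Z^9, C_2 ≅ Z^6.

∂_1: C_1 → C_0 is given by ∂[p,q] = [q] − [p]. For instance
  ∂[2,4] = [4] − [2].
The resulting 5×9 matrix has rank 4, and its Smith normal form has invariant factors (1,1,1,1).

Boundary ∂_2: C_2 → C_1 acts by ∂[p,q,r] = [q,r] − [p,r] + [p,q]. For instance
  ∂[0,1,2] = [1,2] − [0,2] + [0,1],
  ∂[0,1,3] = [1,3] − [0,3] + [0,1].
The 9×6 boundary matrix has rank 5 and Smith normal form diag(1,1,1,1,1).

Now H_k = ker ∂_k / im ∂_{k+1}, so:

  H_0: rank C_0 − rank ∂_1 = 5 − 4 = 1, and the invariant factors of ∂_1 are all 1, so H_0 ≅ Z.
  H_1: rank ker ∂_1 − rank ∂_2 = (9 − 4) − 5 = 0, and the invariant factors of ∂_2 are all 1, so H_1 ≅ 0.
  H_2: rank ker ∂_2 − rank ∂_3 = (6 − 5) − 0 = 1, and there is no ∂_3, so H_2 ≅ Z.

As a check, the Euler characteristic is 5 − 9 + 6 = 2, which agrees with 1 − 0 + 1 = 2.

Hence the Betti numbers are b_0 = 1, b_1 = 0, b_2 = 1.

b_0 = 1, b_1 = 0, b_2 = 1.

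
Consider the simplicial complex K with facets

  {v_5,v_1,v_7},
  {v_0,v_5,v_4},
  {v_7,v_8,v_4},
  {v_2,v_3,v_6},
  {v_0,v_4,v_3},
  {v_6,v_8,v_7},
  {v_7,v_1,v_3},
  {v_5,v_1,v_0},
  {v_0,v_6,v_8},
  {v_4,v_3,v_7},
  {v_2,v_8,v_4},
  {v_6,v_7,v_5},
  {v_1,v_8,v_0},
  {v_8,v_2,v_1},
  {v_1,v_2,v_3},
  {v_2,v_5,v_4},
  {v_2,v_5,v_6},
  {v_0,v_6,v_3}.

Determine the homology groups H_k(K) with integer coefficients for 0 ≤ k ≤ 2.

Fix the vertex order v_0 < v_1 < v_2 < v_3 < v_4 < v_5 < v_6 < v_7 < v_8 and write every simplex with vertices in increasing order. Then dim K = 2 and the simplices of K are:

  0-simplices (9): [v_0], [v_1], [v_2], [v_3], [v_4], [v_5], [v_6], [v_7], [v_8]
  1-simplices (27): (27 of them)
  2-simplices (18): (18 of them)

so the chain groups are C_0 ≅ Z^9, C_1 ≅ Z^27, C_2 ≅ Z^18.

∂_1: C_1 → C_0 sends each edge [p,q] (with p < q) to q − p.
This gives a 9×27 integer matrix of rank 8; reducing to Smith normal form yields diagonal entries (1,1,1,1,1,1,1,1).

∂_2: C_2 → C_1 acts by ∂[p,q,r] = [q,r] − [p,r] + [p,q]. For instance
  ∂[v_1,v_5,v_7] = [v_5,v_7] − [v_1,v_7] + [v_1,v_5],
  ∂[v_0,v_4,v_5] = [v_4,v_5] − [v_0,v_5] + [v_0,v_4].
The 27×18 boundary matrix has rank 17 and Smith normal form diag(1,1,1,1,1,1,1,1,1,1,1,1,1,1,1,1,1).

Now H_k = ker ∂_k / im ∂_{k+1}, so:

  H_0: rank C_0 − rank ∂_1 = 9 − 8 = 1, and the invariant factors of ∂_1 are all 1, so H_0 ≅ Z.
  H_1: rank ker ∂_1 − rank ∂_2 = (27 − 8) − 17 = 2, and the invariant factors of ∂_2 are all 1, so H_1 ≅ Z^2.
  H_2: rank ker ∂_2 − rank ∂_3 = (18 − 17) − 0 = 1, and there is no ∂_3, so H_2 ≅ Z.

As a check, the Euler characteristic is 9 − 27 + 18 = 0, which agrees with 1 − 2 + 1 = 0.

H_0 ≅ Z,  H_1 ≅ Z^2,  H_2 ≅ Z.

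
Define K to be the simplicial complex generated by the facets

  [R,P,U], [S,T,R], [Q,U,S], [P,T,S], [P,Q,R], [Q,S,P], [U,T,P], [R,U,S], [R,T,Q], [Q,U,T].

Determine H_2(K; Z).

Take the total order P < Q < R < S < T < U on the vertex set. Then K (dimension 2) consists of the simplices:

  0-simplices (6): P, Q, R, S, T, U
  1-simplices (15): PQ, PR, PS, PT, PU, QR, QS, QT, QU, RS, RT, RU, ST, SU, TU
  2-simplices (10): PQR, PQS, PRU, PST, PTU, QRT, QSU, QTU, RST, RSU

so the chain groups are C_0 ≅ Z^6, C_1 ≅ Z^15, C_2 ≅ Z^10.

The boundary map ∂_1: C_1 → C_0 maps an edge to its endpoints' difference, ∂[p,q] = q − p. For instance
  ∂QT = T − Q.
The resulting 6×15 matrix has rank 5, and its Smith normal form has invariant factors (1,1,1,1,1).

The boundary map ∂_2: C_2 → C_1 acts by ∂[p,q,r] = [q,r] − [p,r] + [p,q]. For instance
  ∂RSU = SU − RU + RS,
  ∂RST = ST − RT + RS.
The 15×10 boundary matrix has rank 10 and Smith normal form diag(1,1,1,1,1,1,1,1,1,2).

Now H_k = ker ∂_k / im ∂_{k+1}, so:

  H_2: rank ker ∂_2 − rank ∂_3 = (10 − 10) − 0 = 0, and there is no ∂_3, so H_2 ≅ 0.

H_2 = 0.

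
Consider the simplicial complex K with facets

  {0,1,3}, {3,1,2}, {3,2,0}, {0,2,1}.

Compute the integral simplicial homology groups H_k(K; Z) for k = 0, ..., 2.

H_0 = Z,  H_1 = 0,  H_2 = Z.

Order the vertices as 0 < 1 < 2 < 3. Listing each simplex with vertices in this order, K has dimension 2 with simplices:

  0-simplices (4): [0], [1], [2], [3]
  1-simplices (6): [0,1], [0,2], [0,3], [1,2], [1,3], [2,3]
  2-simplices (4): [0,1,2], [0,1,3], [0,2,3], [1,2,3]

Hence C_0 ≅ Z^4, C_1 ≅ Z^6, C_2 ≅ Z^4.

∂_1: C_1 → C_0 maps an edge to its endpoints' difference, ∂[p,q] = q − p.
This gives a 4×6 integer matrix of rank 3; reducing to Smith normal form yields diagonal entries (1,1,1).

The boundary map ∂_2: C_2 → C_1 sends each 2-simplex [p,q,r] to [q,r] − [p,r] + [p,q]. For instance
  ∂[0,2,3] = [2,3] − [0,3] + [0,2],
  ∂[0,1,3] = [1,3] − [0,3] + [0,1].
The resulting 6×4 matrix has rank 3, and its Smith normal form has invariant factors (1,1,1).

Now H_k = ker ∂_k / im ∂_{k+1}, so:

  H_0: rank C_0 − rank ∂_1 = 4 − 3 = 1, and the invariant factors of ∂_1 are all 1, so H_0 = Z.
  H_1: rank ker ∂_1 − rank ∂_2 = (6 − 3) − 3 = 0, and the invariant factors of ∂_2 are all 1, so H_1 = 0.
  H_2: rank ker ∂_2 − rank ∂_3 = (4 − 3) − 0 = 1, and there is no ∂_3, so H_2 = Z.

As a check, the Euler characteristic is 4 − 6 + 4 = 2, which agrees with 1 − 0 + 1 = 2.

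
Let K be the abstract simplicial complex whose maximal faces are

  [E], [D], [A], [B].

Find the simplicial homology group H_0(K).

H_0 = Z^4.

Order the vertices as A < B < D < E. Listing each simplex with vertices in this order, K has dimension 0 with simplices:

  0-simplices (4): A, B, D, E

Hence C_0 ≅ Z^4.

From H_k ≅ ker(∂_k) / im(∂_{k+1}) we obtain:

  H_0: rank C_0 − rank ∂_1 = 4 − 0 = 4, and there is no ∂_1, so H_0 ≅ Z^4.

(K is a triangulation of a set of 4 points.)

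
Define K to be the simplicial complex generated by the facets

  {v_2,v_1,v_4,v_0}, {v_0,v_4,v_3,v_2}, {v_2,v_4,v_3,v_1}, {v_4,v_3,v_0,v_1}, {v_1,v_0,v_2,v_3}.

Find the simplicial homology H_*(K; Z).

K has 5 vertices, 10 edges, 10 triangles, 5 3-simplices.
rank ∂_0 = 0, rank ∂_1 = 4 ⇒ b_0 = 5 − 0 − 4 = 1; all invariant factors of ∂_1 are 1 so no torsion. So H_0 = Z.
rank ∂_1 = 4, rank ∂_2 = 6 ⇒ b_1 = 10 − 4 − 6 = 0; all invariant factors of ∂_2 are 1 so no torsion. So H_1 = 0.
rank ∂_2 = 6, rank ∂_3 = 4 ⇒ b_2 = 10 − 6 − 4 = 0; all invariant factors of ∂_3 are 1 so no torsion. So H_2 = 0.
rank ∂_3 = 4, rank ∂_4 = 0 ⇒ b_3 = 5 − 4 − 0 = 1. So H_3 = Z.

H_0 ≅ Z,  H_1 = 0,  H_2 = 0,  H_3 ≅ Z.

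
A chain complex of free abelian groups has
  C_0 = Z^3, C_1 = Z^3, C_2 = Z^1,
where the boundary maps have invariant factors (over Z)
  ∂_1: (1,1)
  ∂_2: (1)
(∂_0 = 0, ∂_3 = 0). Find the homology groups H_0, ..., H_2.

H_0 = Z,  H_1 = 0,  H_2 = 0.

H_0: b_0 = 3 − 0 − 2 = 1; torsion from ∂_1 factors > 1: none. So H_0 = Z.
H_1: b_1 = 3 − 2 − 1 = 0; torsion from ∂_2 factors > 1: none. So H_1 = 0.
H_2: b_2 = 1 − 1 − 0 = 0; torsion from ∂_3 factors > 1: none. So H_2 = 0.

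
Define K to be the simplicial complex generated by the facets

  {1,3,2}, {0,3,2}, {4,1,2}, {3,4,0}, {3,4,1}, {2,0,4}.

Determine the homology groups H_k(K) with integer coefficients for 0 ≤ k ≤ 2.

We work with the vertex ordering 0 < 1 < 2 < 3 < 4. The simplices of K, each written with vertices in increasing order, are:

  0-simplices (5): [0], [1], [2], [3], [4]
  1-simplices (9): [0,2], [0,3], [0,4], [1,2], [1,3], [1,4], [2,3], [2,4], [3,4]
  2-simplices (6): [0,2,3], [0,2,4], [0,3,4], [1,2,3], [1,2,4], [1,3,4]

giving chain groups C_0 ≅ Z^5, C_1 ≅ Z^9, C_2 ≅ Z^6.

∂_1: C_1 → C_0 maps an edge to its endpoints' difference, ∂[p,q] = q − p.
The 5×9 boundary matrix has rank 4 and Smith normal form diag(1,1,1,1).

The boundary map ∂_2: C_2 → C_1 maps a triangle to the signed sum of its edges. For instance
  ∂[1,2,4] = [2,4] − [1,4] + [1,2],
  ∂[0,3,4] = [3,4] − [0,4] + [0,3].
This gives a 9×6 integer matrix of rank 5; reducing to Smith normal form yields diagonal entries (1,1,1,1,1).

Computing H_k = (kernel of ∂_k) / (image of ∂_{k+1}):

  H_0: rank C_0 − rank ∂_1 = 5 − 4 = 1, and the invariant factors of ∂_1 are all 1, so H_0 = Z.
  H_1: rank ker ∂_1 − rank ∂_2 = (9 − 4) − 5 = 0, and the invariant factors of ∂_2 are all 1, so H_1 = 0.
  H_2: rank ker ∂_2 − rank ∂_3 = (6 − 5) − 0 = 1, and there is no ∂_3, so H_2 = Z.

As a check, the Euler characteristic is 5 − 9 + 6 = 2, which agrees with 1 − 0 + 1 = 2.

H_0 ≅ Z,  H_1 = 0,  H_2 ≅ Z.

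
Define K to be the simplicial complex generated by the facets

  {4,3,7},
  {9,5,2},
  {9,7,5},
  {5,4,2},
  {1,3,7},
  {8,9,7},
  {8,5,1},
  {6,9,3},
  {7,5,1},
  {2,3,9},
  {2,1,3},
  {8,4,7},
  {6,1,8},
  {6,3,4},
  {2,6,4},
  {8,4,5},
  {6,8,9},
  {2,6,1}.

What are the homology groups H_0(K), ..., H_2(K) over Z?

Order the vertices as 1 < 2 < 3 < 4 < 5 < 6 < 7 < 8 < 9. Listing each simplex with vertices in this order, K has dimension 2 with simplices:

  0-simplices (9): [1], [2], [3], [4], [5], [6], [7], [8], [9]
  1-simplices (27): (27 of them)
  2-simplices (18): [1,2,3], [1,2,6], [1,3,7], [1,5,7], [1,5,8], [1,6,8], [2,3,9], [2,4,5], [2,4,6], [2,5,9], [3,4,6], [3,4,7], [3,6,9], [4,5,8], [4,7,8], [5,7,9], [6,8,9], [7,8,9]

Hence C_0 ≅ Z^9, C_1 ≅ Z^27, C_2 ≅ Z^18.

∂_1: C_1 → C_0 sends each edge [p,q] (with p < q) to q − p. For instance
  ∂[4,7] = [7] − [4].
The 9×27 boundary matrix has rank 8 and Smith normal form diag(1,1,1,1,1,1,1,1).

The boundary map ∂_2: C_2 → C_1 sends each 2-simplex [p,q,r] to [q,r] − [p,r] + [p,q]. For instance
  ∂[4,5,8] = [5,8] − [4,8] + [4,5],
  ∂[1,6,8] = [6,8] − [1,8] + [1,6].
This gives a 27×18 integer matrix of rank 18; reducing to Smith normal form yields diagonal entries (1,1,1,1,1,1,1,1,1,1,1,1,1,1,1,1,1,2).

Computing H_k = (kernel of ∂_k) / (image of ∂_{k+1}):

  H_0: rank C_0 − rank ∂_1 = 9 − 8 = 1, and the invariant factors of ∂_1 are all 1, so H_0 = Z.
  H_1: rank ker ∂_1 − rank ∂_2 = (27 − 8) − 18 = 1, and ∂_2 has invariant factor 2 > 1, so H_1 = Z ⊕ Z/2.
  H_2: rank ker ∂_2 − rank ∂_3 = (18 − 18) − 0 = 0, and there is no ∂_3, so H_2 = 0.

As a check, the Euler characteristic is 9 − 27 + 18 = 0, which agrees with 1 − 1 + 0 = 0.
(K is a triangulation of the Klein bottle.)

H_0 ≅ Z,  H_1 ≅ Z ⊕ Z/2,  H_2 = 0.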